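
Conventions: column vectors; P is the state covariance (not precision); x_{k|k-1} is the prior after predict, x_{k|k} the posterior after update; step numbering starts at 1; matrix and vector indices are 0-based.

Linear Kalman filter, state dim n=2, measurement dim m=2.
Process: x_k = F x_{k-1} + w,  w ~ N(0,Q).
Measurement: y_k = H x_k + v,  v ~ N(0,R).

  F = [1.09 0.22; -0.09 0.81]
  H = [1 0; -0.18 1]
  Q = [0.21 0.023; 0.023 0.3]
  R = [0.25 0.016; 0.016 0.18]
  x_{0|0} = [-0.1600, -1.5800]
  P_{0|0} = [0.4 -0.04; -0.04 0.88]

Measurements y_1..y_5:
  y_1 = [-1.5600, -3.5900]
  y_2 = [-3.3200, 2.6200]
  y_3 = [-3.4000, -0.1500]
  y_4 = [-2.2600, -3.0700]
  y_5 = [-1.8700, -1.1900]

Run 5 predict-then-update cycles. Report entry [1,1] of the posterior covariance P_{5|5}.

step 1: x^-=[-0.5220, -1.2654]  P^-=[0.7086 0.1061; 0.1061 0.8864]  S=[0.9586 -0.0055; -0.0055 1.0512]  K=[0.7391 -0.0166; 0.1154 0.8257]  nu=[-1.0380, -2.4186]  x^+=[-1.2491, -3.3821]  P^+=[0.1845 0.0421; 0.0421 0.1580]
step 2: x^-=[-2.1056, -2.6271]  P^-=[0.4570 0.0694; 0.0694 0.3991]  S=[0.7070 0.0031; 0.0031 0.5689]  K=[0.6465 -0.0262; 0.0951 0.6790]  nu=[-1.2144, 4.8681]  x^+=[-3.0183, 0.5628]  P^+=[0.1612 0.0346; 0.0346 0.1300]
step 3: x^-=[-3.1661, 0.7275]  P^-=[0.4244 0.0602; 0.0602 0.3815]  S=[0.6744 -0.0002; -0.0002 0.5536]  K=[0.6293 -0.0290; 0.0895 0.6696]  nu=[-0.2339, -1.4474]  x^+=[-3.2713, -0.2626]  P^+=[0.1569 0.0331; 0.0331 0.1279]
step 4: x^-=[-3.6235, 0.0817]  P^-=[0.4184 0.0590; 0.0590 0.3804]  S=[0.6684 -0.0004; -0.0004 0.5527]  K=[0.6260 -0.0292; 0.0886 0.6691]  nu=[1.3635, -3.8039]  x^+=[-2.6590, -2.3426]  P^+=[0.1560 0.0328; 0.0328 0.1278]
step 5: x^-=[-3.4136, -1.6582]  P^-=[0.4173 0.0588; 0.0588 0.3803]  S=[0.6673 -0.0003; -0.0003 0.5526]  K=[0.6253 -0.0292; 0.0884 0.6690]  nu=[1.5436, -0.1463]  x^+=[-2.4441, -1.6195]  P^+=[0.1559 0.0328; 0.0328 0.1277]

P_post[1,1] = 0.1277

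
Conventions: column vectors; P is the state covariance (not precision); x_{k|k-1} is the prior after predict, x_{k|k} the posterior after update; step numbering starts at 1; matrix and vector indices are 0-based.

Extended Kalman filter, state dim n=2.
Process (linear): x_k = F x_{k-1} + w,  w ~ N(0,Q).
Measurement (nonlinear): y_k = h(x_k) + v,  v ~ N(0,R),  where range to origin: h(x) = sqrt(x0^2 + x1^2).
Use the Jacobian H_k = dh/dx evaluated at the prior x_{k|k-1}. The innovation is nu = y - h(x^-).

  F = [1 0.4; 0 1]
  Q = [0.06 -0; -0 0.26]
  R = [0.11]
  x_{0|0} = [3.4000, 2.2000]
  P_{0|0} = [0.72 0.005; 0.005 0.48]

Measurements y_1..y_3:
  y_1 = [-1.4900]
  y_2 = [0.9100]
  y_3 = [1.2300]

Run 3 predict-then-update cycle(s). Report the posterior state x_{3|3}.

x_post = [-1.0606, -0.5697]

step 1: x^-=[4.2800, 2.2000]  P^-=[0.8608 0.1970; 0.1970 0.7400]  H_jac=[0.8894 0.4572]  S=[1.1058]  K=[0.7738; 0.4644]  nu=[-6.3023]  x^+=[-0.5968, -0.7268]  P^+=[0.1987 -0.2004; -0.2004 0.5015]
step 2: x^-=[-0.8875, -0.7268]  P^-=[0.1787 0.0003; 0.0003 0.7615]  H_jac=[-0.7737 -0.6336]  S=[0.5229]  K=[-0.2647; -0.9231]  nu=[-0.2371]  x^+=[-0.8248, -0.5079]  P^+=[0.1420 -0.1275; -0.1275 0.3160]
step 3: x^-=[-1.0279, -0.5079]  P^-=[0.1506 -0.0011; -0.0011 0.5760]  H_jac=[-0.8965 -0.4430]  S=[0.3432]  K=[-0.3920; -0.7406]  nu=[0.0835]  x^+=[-1.0606, -0.5697]  P^+=[0.0979 -0.1007; -0.1007 0.3878]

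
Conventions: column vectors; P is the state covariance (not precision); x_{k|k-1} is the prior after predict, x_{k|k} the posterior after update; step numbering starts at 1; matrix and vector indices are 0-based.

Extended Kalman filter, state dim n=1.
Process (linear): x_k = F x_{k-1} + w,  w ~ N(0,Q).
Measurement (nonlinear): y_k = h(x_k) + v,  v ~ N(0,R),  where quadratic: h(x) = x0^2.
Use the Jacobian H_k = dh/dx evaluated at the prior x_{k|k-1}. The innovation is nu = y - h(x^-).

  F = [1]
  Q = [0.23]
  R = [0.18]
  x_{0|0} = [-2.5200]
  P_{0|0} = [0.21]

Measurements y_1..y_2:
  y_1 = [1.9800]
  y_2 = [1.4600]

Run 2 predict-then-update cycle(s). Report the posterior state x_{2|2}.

x_post = [-1.2966]

step 1: x^-=[-2.5200]  P^-=[0.4400]  H_jac=[-5.0400]  S=[11.3567]  K=[-0.1953]  nu=[-4.3704]  x^+=[-1.6666]  P^+=[0.0070]
step 2: x^-=[-1.6666]  P^-=[0.2370]  H_jac=[-3.3332]  S=[2.8128]  K=[-0.2808]  nu=[-1.3176]  x^+=[-1.2966]  P^+=[0.0152]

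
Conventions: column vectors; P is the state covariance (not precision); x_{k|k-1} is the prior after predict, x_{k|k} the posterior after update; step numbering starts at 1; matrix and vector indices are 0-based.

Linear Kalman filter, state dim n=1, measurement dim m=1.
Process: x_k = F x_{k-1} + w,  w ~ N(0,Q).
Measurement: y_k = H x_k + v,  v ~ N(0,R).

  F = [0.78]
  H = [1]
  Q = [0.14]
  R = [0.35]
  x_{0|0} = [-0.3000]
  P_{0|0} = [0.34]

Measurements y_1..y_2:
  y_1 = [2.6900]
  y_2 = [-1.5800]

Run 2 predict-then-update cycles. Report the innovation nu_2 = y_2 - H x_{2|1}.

innov = [-2.5327]

step 1: x^-=[-0.2340]  P^-=[0.3469]  S=[0.6969]  K=[0.4977]  nu=[2.9240]  x^+=[1.2214]  P^+=[0.1742]
step 2: x^-=[0.9527]  P^-=[0.2460]  S=[0.5960]  K=[0.4127]  nu=[-2.5327]  x^+=[-0.0927]  P^+=[0.1445]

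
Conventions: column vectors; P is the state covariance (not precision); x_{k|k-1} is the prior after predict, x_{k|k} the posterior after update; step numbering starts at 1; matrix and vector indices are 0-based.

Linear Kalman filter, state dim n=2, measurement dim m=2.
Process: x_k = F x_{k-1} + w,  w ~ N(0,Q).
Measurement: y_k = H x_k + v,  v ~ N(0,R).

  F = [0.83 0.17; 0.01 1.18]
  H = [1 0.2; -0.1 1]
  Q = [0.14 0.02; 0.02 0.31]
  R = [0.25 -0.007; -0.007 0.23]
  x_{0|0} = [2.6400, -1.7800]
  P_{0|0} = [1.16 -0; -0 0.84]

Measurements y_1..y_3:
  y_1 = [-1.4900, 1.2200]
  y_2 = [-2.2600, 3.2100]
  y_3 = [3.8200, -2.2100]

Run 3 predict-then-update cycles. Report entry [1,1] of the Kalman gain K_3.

K[1,1] = 0.6755

step 1: x^-=[1.8886, -2.0740]  P^-=[0.9634 0.1981; 0.1981 1.4797]  S=[1.3518 0.3868; 0.3868 1.6797]  K=[0.7757 -0.1180; 0.1251 0.8403]  nu=[-2.9638, 3.4829]  x^+=[-0.8216, 0.4821]  P^+=[0.1973 -0.0128; -0.0128 0.1911]
step 2: x^-=[-0.5999, 0.5607]  P^-=[0.2778 0.0474; 0.0474 0.5758]  S=[0.5698 0.1268; 0.1268 0.7991]  K=[0.5170 -0.0575; 0.1308 0.6939]  nu=[-1.7722, 2.5893]  x^+=[-1.6652, 2.1255]  P^+=[0.1304 -0.0038; -0.0038 0.1583]
step 3: x^-=[-1.0207, 2.4914]  P^-=[0.2333 0.0491; 0.0491 0.5303]  S=[0.5242 0.1239; 0.1239 0.7528]  K=[0.4742 -0.0438; 0.1364 0.6755]  nu=[4.3425, -4.8035]  x^+=[1.2489, -0.1608]  P^+=[0.1192 -0.0015; -0.0015 0.1543]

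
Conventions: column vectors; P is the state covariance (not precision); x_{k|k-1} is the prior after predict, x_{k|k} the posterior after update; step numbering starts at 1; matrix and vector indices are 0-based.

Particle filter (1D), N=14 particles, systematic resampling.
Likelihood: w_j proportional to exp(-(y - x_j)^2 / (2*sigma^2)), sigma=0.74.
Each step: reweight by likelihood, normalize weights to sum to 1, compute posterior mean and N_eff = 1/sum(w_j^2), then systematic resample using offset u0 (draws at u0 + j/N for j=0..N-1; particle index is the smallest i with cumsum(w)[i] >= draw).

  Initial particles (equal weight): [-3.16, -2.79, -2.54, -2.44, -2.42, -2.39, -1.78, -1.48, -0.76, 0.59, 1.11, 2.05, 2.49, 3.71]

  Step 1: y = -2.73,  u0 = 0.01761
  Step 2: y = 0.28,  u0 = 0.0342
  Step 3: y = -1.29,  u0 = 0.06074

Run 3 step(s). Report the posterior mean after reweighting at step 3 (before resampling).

step 1: w=[0.1350, 0.1593, 0.1546, 0.1480, 0.1464, 0.1438, 0.0701, 0.0384, 0.0046, 0.0000, 0.0000, 0.0000, 0.0000, 0.0000]  mean=-2.5074  Neff=7.2532  idx=[0, 0, 1, 1, 2, 2, 2, 3, 3, 4, 4, 5, 5, 6]
step 2: w=[0.0007, 0.0007, 0.0059, 0.0059, 0.0225, 0.0225, 0.0225, 0.0374, 0.0374, 0.0413, 0.0413, 0.0478, 0.0478, 0.6664]  mean=-2.0056  Neff=2.1910  idx=[4, 7, 9, 11, 12, 13, 13, 13, 13, 13, 13, 13, 13, 13]
step 3: w=[0.0275, 0.0342, 0.0357, 0.0379, 0.0379, 0.0919, 0.0919, 0.0919, 0.0919, 0.0919, 0.0919, 0.0919, 0.0919, 0.0919]  mean=-1.8925  Neff=12.1893  idx=[1, 3, 5, 6, 6, 7, 8, 9, 9, 10, 11, 12, 13, 13]

post_mean = -1.8925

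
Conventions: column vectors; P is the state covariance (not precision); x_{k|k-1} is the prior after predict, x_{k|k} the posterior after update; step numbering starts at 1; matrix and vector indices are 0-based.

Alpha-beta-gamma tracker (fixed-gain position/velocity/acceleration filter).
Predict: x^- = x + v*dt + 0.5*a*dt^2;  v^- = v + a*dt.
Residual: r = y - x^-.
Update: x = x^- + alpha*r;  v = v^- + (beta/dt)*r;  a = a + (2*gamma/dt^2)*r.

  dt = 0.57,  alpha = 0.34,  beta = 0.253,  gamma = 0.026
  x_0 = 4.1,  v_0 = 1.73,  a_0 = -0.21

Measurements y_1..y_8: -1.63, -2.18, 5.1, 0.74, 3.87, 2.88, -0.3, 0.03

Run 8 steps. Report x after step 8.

x_post = 1.2680

step 1: x_pred=5.0520  r=-6.6820  x^+=2.7801  v^+=-1.3556  a^+=-1.2794
step 2: x_pred=1.7996  r=-3.9796  x^+=0.4465  v^+=-3.8512  a^+=-1.9164
step 3: x_pred=-2.0600  r=7.1600  x^+=0.3744  v^+=-1.7655  a^+=-0.7704
step 4: x_pred=-0.7571  r=1.4971  x^+=-0.2481  v^+=-1.5402  a^+=-0.5308
step 5: x_pred=-1.2122  r=5.0822  x^+=0.5157  v^+=0.4130  a^+=0.2826
step 6: x_pred=0.7971  r=2.0829  x^+=1.5053  v^+=1.4986  a^+=0.6160
step 7: x_pred=2.4596  r=-2.7596  x^+=1.5213  v^+=0.6249  a^+=0.1743
step 8: x_pred=1.9058  r=-1.8758  x^+=1.2680  v^+=-0.1084  a^+=-0.1259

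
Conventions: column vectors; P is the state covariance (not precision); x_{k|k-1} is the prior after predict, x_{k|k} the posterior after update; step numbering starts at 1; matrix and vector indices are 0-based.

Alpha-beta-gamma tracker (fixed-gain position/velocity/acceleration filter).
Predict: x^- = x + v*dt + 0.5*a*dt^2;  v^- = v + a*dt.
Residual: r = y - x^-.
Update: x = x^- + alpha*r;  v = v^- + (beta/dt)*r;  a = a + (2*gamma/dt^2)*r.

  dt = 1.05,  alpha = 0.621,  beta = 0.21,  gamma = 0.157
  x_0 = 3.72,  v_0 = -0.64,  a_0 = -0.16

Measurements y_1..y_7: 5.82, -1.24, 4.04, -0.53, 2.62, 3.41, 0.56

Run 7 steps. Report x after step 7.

x_post = 1.7491

step 1: x_pred=2.9598  r=2.8602  x^+=4.7360  v^+=-0.2360  a^+=0.6546
step 2: x_pred=4.8491  r=-6.0891  x^+=1.0678  v^+=-0.7664  a^+=-1.0796
step 3: x_pred=-0.3321  r=4.3721  x^+=2.3830  v^+=-1.0256  a^+=0.1656
step 4: x_pred=1.3974  r=-1.9274  x^+=0.2005  v^+=-1.2372  a^+=-0.3833
step 5: x_pred=-1.3099  r=3.9299  x^+=1.1306  v^+=-0.8537  a^+=0.7359
step 6: x_pred=0.6399  r=2.7701  x^+=2.3601  v^+=0.4731  a^+=1.5249
step 7: x_pred=3.6974  r=-3.1374  x^+=1.7491  v^+=1.4467  a^+=0.6313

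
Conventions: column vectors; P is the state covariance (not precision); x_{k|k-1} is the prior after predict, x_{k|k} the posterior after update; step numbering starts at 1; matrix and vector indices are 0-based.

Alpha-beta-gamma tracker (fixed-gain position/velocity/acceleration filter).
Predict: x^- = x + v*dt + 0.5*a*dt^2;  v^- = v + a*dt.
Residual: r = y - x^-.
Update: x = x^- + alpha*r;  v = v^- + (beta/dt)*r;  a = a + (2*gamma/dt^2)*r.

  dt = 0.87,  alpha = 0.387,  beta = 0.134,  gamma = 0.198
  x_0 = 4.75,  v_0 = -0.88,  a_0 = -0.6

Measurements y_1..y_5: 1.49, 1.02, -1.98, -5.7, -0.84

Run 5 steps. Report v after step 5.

v_post = -4.4523

step 1: x_pred=3.7573  r=-2.2673  x^+=2.8799  v^+=-1.7512  a^+=-1.7862
step 2: x_pred=0.6803  r=0.3397  x^+=0.8118  v^+=-3.2529  a^+=-1.6085
step 3: x_pred=-2.6270  r=0.6470  x^+=-2.3766  v^+=-4.5527  a^+=-1.2700
step 4: x_pred=-6.8181  r=1.1181  x^+=-6.3854  v^+=-5.4854  a^+=-0.6850
step 5: x_pred=-11.4169  r=10.5769  x^+=-7.3236  v^+=-4.4523  a^+=4.8487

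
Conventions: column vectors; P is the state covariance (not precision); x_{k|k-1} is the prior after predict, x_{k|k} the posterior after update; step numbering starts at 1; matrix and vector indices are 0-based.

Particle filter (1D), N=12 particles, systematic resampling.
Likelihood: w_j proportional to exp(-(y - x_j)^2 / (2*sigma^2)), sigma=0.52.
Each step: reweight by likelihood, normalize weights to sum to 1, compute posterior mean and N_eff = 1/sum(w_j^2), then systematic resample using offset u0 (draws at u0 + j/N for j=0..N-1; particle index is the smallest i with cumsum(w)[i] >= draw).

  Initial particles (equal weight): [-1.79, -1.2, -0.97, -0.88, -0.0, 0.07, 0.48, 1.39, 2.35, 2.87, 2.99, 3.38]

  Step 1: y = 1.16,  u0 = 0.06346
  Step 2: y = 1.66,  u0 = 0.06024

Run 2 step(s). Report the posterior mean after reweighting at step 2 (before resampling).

step 1: w=[0.0000, 0.0000, 0.0001, 0.0003, 0.0517, 0.0692, 0.2647, 0.5644, 0.0454, 0.0028, 0.0013, 0.0001]  mean=1.0348  Neff=2.5113  idx=[5, 6, 6, 6, 7, 7, 7, 7, 7, 7, 7, 8]
step 2: w=[0.0014, 0.0113, 0.0113, 0.0113, 0.1291, 0.1291, 0.1291, 0.1291, 0.1291, 0.1291, 0.1291, 0.0612]  mean=1.4163  Neff=8.2796  idx=[4, 4, 5, 6, 6, 7, 8, 8, 9, 10, 10, 11]

post_mean = 1.4163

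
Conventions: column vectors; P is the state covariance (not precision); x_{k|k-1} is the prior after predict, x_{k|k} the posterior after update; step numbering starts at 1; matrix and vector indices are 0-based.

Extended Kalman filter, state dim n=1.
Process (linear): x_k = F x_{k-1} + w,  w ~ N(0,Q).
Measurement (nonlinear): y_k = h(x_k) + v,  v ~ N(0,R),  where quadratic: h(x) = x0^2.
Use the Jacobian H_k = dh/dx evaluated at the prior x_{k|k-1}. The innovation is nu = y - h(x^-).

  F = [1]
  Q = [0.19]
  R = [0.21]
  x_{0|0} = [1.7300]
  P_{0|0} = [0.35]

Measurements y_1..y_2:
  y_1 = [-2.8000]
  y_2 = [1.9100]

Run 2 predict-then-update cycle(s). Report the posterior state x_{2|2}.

step 1: x^-=[1.7300]  P^-=[0.5400]  H_jac=[3.4600]  S=[6.6747]  K=[0.2799]  nu=[-5.7929]  x^+=[0.1084]  P^+=[0.0170]
step 2: x^-=[0.1084]  P^-=[0.2070]  H_jac=[0.2169]  S=[0.2197]  K=[0.2043]  nu=[1.8982]  x^+=[0.4962]  P^+=[0.1978]

x_post = [0.4962]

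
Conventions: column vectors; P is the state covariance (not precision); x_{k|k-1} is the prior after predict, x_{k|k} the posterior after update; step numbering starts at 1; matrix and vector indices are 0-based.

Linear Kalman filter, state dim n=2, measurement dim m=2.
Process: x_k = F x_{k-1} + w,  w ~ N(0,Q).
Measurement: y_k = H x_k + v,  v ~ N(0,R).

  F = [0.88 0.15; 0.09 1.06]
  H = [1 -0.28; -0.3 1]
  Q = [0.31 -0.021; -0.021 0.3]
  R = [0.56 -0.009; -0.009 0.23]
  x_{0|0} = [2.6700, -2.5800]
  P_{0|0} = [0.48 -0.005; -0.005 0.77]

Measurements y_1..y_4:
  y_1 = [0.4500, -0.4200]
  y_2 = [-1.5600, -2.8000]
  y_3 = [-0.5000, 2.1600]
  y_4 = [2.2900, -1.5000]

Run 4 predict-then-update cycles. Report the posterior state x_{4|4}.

step 1: x^-=[1.9626, -2.4945]  P^-=[0.6977 0.1347; 0.1347 1.1681]  S=[1.2739 -0.3994; -0.3994 1.3801]  K=[0.5512 0.1054; 0.1157 0.8506]  nu=[-2.2111, 2.6633]  x^+=[1.0247, -0.4849]  P^+=[0.3418 0.1218; 0.1218 0.2311]
step 2: x^-=[0.8291, -0.4217]  P^-=[0.6121 0.1581; 0.1581 0.5857]  S=[1.1294 -0.1852; -0.1852 0.7759]  K=[0.5176 0.0907; 0.1130 0.7207]  nu=[-2.5071, -2.1296]  x^+=[-0.6617, -2.2397]  P^+=[0.3205 0.1123; 0.1123 0.1984]
step 3: x^-=[-0.9183, -2.4337]  P^-=[0.5923 0.1423; 0.1423 0.5470]  S=[1.1155 -0.1857; -0.1857 0.7450]  K=[0.5084 0.0791; 0.1073 0.7037]  nu=[-0.2631, 4.3182]  x^+=[-0.7104, 0.5769]  P^+=[0.3142 0.1079; 0.1079 0.1933]
step 4: x^-=[-0.5386, 0.5476]  P^-=[0.5862 0.1367; 0.1367 0.5403]  S=[1.1120 -0.1879; -0.1879 0.7410]  K=[0.5055 0.0754; 0.1053 0.7005]  nu=[2.9819, -2.2092]  x^+=[0.8021, -0.6859]  P^+=[0.3122 0.1064; 0.1064 0.1921]

x_post = [0.8021, -0.6859]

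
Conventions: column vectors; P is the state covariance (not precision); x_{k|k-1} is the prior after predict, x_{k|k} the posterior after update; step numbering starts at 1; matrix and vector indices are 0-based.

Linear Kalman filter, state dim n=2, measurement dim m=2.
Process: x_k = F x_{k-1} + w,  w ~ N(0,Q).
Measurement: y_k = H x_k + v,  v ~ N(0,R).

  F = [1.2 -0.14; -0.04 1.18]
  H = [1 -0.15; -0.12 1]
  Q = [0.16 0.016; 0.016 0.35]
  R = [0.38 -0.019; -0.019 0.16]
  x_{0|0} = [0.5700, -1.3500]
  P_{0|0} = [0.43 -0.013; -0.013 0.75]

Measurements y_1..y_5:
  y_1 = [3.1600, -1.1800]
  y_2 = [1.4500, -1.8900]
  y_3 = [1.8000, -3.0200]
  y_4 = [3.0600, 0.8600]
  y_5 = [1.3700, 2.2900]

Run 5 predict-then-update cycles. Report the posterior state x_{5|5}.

step 1: x^-=[0.8730, -1.6158]  P^-=[0.7983 -0.1470; -0.1470 1.3962]  S=[1.2538 -0.4739; -0.4739 1.6030]  K=[0.6721 0.0472; 0.0552 0.8983]  nu=[2.0446, 0.5406]  x^+=[2.2728, -1.0172]  P^+=[0.2584 0.0258; 0.0258 0.1458]
step 2: x^-=[2.8697, -1.2913]  P^-=[0.5263 0.0162; 0.0162 0.5510]  S=[0.9138 -0.1483; -0.1483 0.7147]  K=[0.5822 0.0551; 0.0538 0.7794]  nu=[-1.6134, -0.2544]  x^+=[1.9164, -1.5763]  P^+=[0.2239 0.0246; 0.0246 0.1266]
step 3: x^-=[2.5204, -1.9367]  P^-=[0.4766 0.0193; 0.0193 0.5244]  S=[0.8626 -0.1352; -0.1352 0.6866]  K=[0.5577 0.0547; 0.0520 0.7706]  nu=[-1.0109, -0.7809]  x^+=[1.9139, -2.5909]  P^+=[0.2145 0.0239; 0.0239 0.1252]
step 4: x^-=[2.6594, -3.1339]  P^-=[0.4633 0.0190; 0.0190 0.5224]  S=[0.8493 -0.1336; -0.1336 0.6845]  K=[0.5506 0.0540; 0.0512 0.7698]  nu=[-0.0695, 4.3130]  x^+=[2.8541, 0.1828]  P^+=[0.2117 0.0236; 0.0236 0.1250]
step 5: x^-=[3.3993, 0.1016]  P^-=[0.4594 0.0187; 0.0187 0.5222]  S=[0.8456 -0.1334; -0.1334 0.6843]  K=[0.5485 0.0537; 0.0509 0.7697]  nu=[-2.0140, 2.5963]  x^+=[2.4340, 1.9975]  P^+=[0.2109 0.0235; 0.0235 0.1250]

x_post = [2.4340, 1.9975]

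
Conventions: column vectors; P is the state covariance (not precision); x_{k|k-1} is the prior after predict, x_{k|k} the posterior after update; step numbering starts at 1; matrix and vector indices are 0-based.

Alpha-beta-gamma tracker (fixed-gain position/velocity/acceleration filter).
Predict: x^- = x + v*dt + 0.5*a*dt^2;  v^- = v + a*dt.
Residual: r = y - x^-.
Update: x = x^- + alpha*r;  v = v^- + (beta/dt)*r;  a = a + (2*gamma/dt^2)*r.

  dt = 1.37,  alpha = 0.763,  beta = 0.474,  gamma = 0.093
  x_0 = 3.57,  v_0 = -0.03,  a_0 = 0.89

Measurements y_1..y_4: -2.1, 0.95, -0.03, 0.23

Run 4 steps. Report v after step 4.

step 1: x_pred=4.3641  r=-6.4641  x^+=-0.5680  v^+=-1.0472  a^+=0.2494
step 2: x_pred=-1.7686  r=2.7186  x^+=0.3057  v^+=0.2351  a^+=0.5188
step 3: x_pred=1.1147  r=-1.1447  x^+=0.2413  v^+=0.5498  a^+=0.4054
step 4: x_pred=1.3750  r=-1.1450  x^+=0.5014  v^+=0.7091  a^+=0.2919

v_post = 0.7091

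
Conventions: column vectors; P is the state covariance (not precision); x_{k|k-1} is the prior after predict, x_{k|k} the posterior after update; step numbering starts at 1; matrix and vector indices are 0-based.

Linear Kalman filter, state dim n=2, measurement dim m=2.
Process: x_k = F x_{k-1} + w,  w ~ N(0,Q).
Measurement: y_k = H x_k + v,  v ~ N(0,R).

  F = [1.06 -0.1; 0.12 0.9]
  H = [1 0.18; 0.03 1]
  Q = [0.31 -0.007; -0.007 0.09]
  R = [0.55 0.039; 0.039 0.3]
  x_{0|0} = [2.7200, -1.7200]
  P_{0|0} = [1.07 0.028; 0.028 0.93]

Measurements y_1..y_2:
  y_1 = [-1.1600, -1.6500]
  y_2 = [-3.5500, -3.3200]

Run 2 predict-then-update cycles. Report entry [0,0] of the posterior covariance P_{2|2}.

P_post[0,0] = 0.3200

step 1: x^-=[3.0552, -1.2216]  P^-=[1.5156 0.0718; 0.0718 0.8648]  S=[2.1195 0.3123; 0.3123 1.1704]  K=[0.7353 -0.0960; -0.0019 0.7412]  nu=[-3.9953, -0.5201]  x^+=[0.1672, -1.5995]  P^+=[0.4029 -0.0122; -0.0122 0.2226]
step 2: x^-=[0.3372, -1.4194]  P^-=[0.7675 0.0127; 0.0127 0.2735]  S=[1.3309 0.1240; 0.1240 0.5750]  K=[0.5843 -0.0639; 0.0022 0.4759]  nu=[-3.6317, -1.9107]  x^+=[-1.6628, -2.3367]  P^+=[0.3200 -0.0060; -0.0060 0.1430]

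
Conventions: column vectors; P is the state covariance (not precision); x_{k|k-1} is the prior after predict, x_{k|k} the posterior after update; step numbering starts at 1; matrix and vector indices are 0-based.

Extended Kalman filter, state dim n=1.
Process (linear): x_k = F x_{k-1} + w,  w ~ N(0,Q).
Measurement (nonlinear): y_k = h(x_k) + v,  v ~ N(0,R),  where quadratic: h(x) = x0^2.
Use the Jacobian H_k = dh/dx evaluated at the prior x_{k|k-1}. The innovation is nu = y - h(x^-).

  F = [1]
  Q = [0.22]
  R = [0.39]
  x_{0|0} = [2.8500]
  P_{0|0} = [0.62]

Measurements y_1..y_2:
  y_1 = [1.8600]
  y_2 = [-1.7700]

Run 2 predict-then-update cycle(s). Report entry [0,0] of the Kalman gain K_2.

step 1: x^-=[2.8500]  P^-=[0.8400]  H_jac=[5.7000]  S=[27.6816]  K=[0.1730]  nu=[-6.2625]  x^+=[1.7668]  P^+=[0.0118]
step 2: x^-=[1.7668]  P^-=[0.2318]  H_jac=[3.5336]  S=[3.2847]  K=[0.2494]  nu=[-4.8916]  x^+=[0.5468]  P^+=[0.0275]

K[0,0] = 0.2494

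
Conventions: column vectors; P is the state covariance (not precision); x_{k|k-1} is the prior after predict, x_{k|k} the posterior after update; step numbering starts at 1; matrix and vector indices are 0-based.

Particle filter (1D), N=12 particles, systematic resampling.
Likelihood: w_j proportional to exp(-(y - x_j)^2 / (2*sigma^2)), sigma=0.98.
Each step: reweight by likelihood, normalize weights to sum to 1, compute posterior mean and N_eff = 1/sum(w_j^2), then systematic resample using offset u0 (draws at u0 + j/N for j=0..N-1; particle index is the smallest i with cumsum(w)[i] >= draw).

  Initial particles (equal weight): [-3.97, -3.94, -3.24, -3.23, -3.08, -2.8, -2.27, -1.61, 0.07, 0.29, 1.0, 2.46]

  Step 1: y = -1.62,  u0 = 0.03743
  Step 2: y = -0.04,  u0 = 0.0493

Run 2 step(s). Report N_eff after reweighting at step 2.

step 1: w=[0.0154, 0.0166, 0.0698, 0.0710, 0.0903, 0.1326, 0.2198, 0.2738, 0.0619, 0.0410, 0.0077, 0.0000]  mean=-2.1475  Neff=6.0602  idx=[2, 3, 4, 5, 5, 6, 6, 7, 7, 7, 7, 9]
step 2: w=[0.0021, 0.0022, 0.0036, 0.0084, 0.0084, 0.0332, 0.0332, 0.1227, 0.1227, 0.1227, 0.1227, 0.4182]  mean=-0.8917  Neff=4.2118  idx=[5, 7, 8, 8, 9, 10, 10, 11, 11, 11, 11, 11]

N_eff = 4.2118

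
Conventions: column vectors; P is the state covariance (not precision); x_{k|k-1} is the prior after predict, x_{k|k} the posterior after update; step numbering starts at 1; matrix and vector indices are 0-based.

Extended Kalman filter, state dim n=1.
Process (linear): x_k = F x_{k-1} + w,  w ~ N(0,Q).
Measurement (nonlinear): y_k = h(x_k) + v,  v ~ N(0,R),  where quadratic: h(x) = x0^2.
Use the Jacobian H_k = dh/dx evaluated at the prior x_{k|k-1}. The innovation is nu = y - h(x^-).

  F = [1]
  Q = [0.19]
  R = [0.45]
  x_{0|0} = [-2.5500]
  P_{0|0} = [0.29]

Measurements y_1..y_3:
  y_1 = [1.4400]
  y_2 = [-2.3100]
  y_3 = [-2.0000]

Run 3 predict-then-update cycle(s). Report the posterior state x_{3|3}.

x_post = [0.2473]

step 1: x^-=[-2.5500]  P^-=[0.4800]  H_jac=[-5.1000]  S=[12.9348]  K=[-0.1893]  nu=[-5.0625]  x^+=[-1.5919]  P^+=[0.0167]
step 2: x^-=[-1.5919]  P^-=[0.2067]  H_jac=[-3.1838]  S=[2.5452]  K=[-0.2586]  nu=[-4.8441]  x^+=[-0.3394]  P^+=[0.0365]
step 3: x^-=[-0.3394]  P^-=[0.2265]  H_jac=[-0.6788]  S=[0.5544]  K=[-0.2774]  nu=[-2.1152]  x^+=[0.2473]  P^+=[0.1839]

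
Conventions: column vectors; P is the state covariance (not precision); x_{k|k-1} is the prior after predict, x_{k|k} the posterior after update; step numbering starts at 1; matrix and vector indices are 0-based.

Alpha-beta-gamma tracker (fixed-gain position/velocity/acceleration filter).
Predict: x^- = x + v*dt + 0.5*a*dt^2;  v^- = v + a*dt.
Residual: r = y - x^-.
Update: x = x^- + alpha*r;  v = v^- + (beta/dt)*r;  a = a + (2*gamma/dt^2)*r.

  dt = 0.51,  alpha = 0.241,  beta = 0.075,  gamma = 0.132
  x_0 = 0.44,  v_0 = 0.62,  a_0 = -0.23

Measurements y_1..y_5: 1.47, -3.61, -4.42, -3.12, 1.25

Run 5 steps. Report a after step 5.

a_post = 1.8254

step 1: x_pred=0.7263  r=0.7437  x^+=0.9055  v^+=0.6121  a^+=0.5249
step 2: x_pred=1.2859  r=-4.8959  x^+=0.1060  v^+=0.1598  a^+=-4.4445
step 3: x_pred=-0.3905  r=-4.0295  x^+=-1.3616  v^+=-2.6995  a^+=-8.5344
step 4: x_pred=-3.8483  r=0.7283  x^+=-3.6728  v^+=-6.9449  a^+=-7.7952
step 5: x_pred=-8.2284  r=9.4784  x^+=-5.9441  v^+=-9.5266  a^+=1.8254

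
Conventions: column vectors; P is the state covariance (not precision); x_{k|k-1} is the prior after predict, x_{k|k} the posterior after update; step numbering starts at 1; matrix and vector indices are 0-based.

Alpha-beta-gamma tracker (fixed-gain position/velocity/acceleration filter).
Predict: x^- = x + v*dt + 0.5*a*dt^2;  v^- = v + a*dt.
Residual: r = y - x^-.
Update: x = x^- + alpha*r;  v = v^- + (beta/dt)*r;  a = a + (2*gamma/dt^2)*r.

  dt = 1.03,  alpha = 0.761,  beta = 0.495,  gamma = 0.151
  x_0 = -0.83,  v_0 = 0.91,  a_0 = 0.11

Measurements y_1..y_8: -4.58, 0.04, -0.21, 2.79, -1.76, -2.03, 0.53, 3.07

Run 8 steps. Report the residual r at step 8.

step 1: x_pred=0.1656  r=-4.7456  x^+=-3.4458  v^+=-1.2574  a^+=-1.2409
step 2: x_pred=-5.3991  r=5.4391  x^+=-1.2600  v^+=0.0784  a^+=0.3074
step 3: x_pred=-1.0161  r=0.8061  x^+=-0.4027  v^+=0.7825  a^+=0.5369
step 4: x_pred=0.6881  r=2.1019  x^+=2.2876  v^+=2.3456  a^+=1.1352
step 5: x_pred=5.3058  r=-7.0658  x^+=-0.0713  v^+=0.1192  a^+=-0.8762
step 6: x_pred=-0.4133  r=-1.6167  x^+=-1.6436  v^+=-1.5602  a^+=-1.3364
step 7: x_pred=-3.9595  r=4.4895  x^+=-0.5430  v^+=-0.7791  a^+=-0.0584
step 8: x_pred=-1.3764  r=4.4464  x^+=2.0073  v^+=1.2976  a^+=1.2074

resid = 4.4464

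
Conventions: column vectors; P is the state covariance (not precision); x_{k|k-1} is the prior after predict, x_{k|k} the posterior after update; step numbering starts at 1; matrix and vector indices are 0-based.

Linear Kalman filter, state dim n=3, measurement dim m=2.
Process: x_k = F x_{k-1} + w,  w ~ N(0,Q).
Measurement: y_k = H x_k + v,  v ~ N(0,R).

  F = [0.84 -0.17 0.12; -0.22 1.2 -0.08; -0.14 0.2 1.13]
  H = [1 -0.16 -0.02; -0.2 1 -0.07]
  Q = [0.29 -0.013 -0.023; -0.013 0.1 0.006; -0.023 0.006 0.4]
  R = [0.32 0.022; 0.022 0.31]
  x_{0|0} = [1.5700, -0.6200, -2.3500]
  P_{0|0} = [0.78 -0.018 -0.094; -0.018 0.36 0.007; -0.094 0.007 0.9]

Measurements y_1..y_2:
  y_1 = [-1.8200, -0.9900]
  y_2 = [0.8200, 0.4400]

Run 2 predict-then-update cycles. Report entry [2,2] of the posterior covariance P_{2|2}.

step 1: x^-=[1.1422, -0.9014, -2.9993]  P^-=[0.8496 -0.2481 -0.0972; -0.2481 0.6668 0.0706; -0.0972 0.0706 1.6128]  S=[1.2711 -0.5026; -0.5026 1.1053]  K=[0.6755 -0.0649; -0.0314 0.6294; -0.1450 -0.0866]  nu=[-3.1664, -0.0701]  x^+=[-0.9923, -0.8462, -2.5341]  P^+=[0.2209 0.0387 -0.0036; 0.0387 0.2078 0.0806; -0.0036 0.0806 1.5904]
step 2: x^-=[-0.9938, -0.5944, -2.8939]  P^-=[0.4597 -0.0580 0.1501; -0.0580 0.3841 0.0195; 0.1501 0.0195 2.4788]  S=[0.8032 -0.1979; -0.1979 0.7493]  K=[0.5641 -0.0652; -0.0209 0.5207; 0.0650 -0.2284]  nu=[1.6608, 0.6331]  x^+=[-0.0982, -0.2995, -2.9305]  P^+=[0.1864 0.0353 0.0832; 0.0353 0.1762 0.1174; 0.0832 0.1174 2.4305]

P_post[2,2] = 2.4305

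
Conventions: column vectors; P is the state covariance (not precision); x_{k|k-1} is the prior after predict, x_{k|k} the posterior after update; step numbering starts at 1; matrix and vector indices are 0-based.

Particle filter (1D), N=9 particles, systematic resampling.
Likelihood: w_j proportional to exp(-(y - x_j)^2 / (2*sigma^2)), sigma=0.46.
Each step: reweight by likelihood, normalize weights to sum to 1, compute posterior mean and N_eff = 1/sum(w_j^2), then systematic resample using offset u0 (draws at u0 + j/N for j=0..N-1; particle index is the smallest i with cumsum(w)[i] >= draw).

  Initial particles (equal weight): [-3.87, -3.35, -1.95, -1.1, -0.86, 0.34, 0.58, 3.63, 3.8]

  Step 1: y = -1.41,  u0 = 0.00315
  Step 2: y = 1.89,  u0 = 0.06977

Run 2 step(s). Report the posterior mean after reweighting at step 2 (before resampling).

post_mean = -0.8772

step 1: w=[0.0000, 0.0001, 0.2806, 0.4454, 0.2735, 0.0004, 0.0000, 0.0000, 0.0000]  mean=-1.2724  Neff=2.8417  idx=[2, 2, 2, 3, 3, 3, 3, 4, 4]
step 2: w=[0.0000, 0.0000, 0.0000, 0.0179, 0.0179, 0.0179, 0.0179, 0.4642, 0.4642]  mean=-0.8772  Neff=2.3136  idx=[6, 7, 7, 7, 7, 8, 8, 8, 8]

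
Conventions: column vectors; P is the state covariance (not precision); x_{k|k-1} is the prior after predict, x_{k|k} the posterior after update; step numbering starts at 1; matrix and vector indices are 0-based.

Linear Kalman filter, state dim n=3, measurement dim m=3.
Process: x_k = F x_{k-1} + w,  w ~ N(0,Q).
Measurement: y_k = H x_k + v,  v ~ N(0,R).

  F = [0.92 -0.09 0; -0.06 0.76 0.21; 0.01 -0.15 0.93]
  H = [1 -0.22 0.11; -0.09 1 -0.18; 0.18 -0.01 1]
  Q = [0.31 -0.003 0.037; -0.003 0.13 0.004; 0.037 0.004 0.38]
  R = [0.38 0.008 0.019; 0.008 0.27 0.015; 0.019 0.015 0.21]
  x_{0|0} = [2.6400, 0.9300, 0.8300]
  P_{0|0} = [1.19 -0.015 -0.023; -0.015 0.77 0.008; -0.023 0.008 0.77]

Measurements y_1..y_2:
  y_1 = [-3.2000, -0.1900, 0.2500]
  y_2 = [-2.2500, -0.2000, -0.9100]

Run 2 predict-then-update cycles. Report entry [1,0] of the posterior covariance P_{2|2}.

P_post[1,0] = 0.0223

step 1: x^-=[2.3451, 0.7227, 0.6588]  P^-=[1.3259 -0.1365 0.0401; -0.1365 0.6175 0.0723; 0.0401 0.0723 1.0608]  S=[1.8140 -0.4042 0.4074; -0.4042 0.9325 -0.1608; 0.4074 -0.1608 1.3273]  K=[0.7642 0.0461 -0.0179; -0.0229 0.6722 0.1197; -0.1186 -0.0384 0.8359]  nu=[-5.4586, -0.5831, -0.8237]  x^+=[-1.8384, 0.3570, 0.6402]  P^+=[0.3035 0.0379 -0.0428; 0.0379 0.1919 0.0299; -0.0428 0.0299 0.1807]
step 2: x^-=[-1.7235, 0.5161, 0.5234]  P^-=[0.5621 -0.0150 -0.0020; -0.0150 0.2571 0.0403; -0.0020 0.0403 0.5314]  S=[0.9652 -0.1186 0.1690; -0.1186 0.5369 -0.0544; 0.1690 -0.0544 0.7582]  K=[0.5864 0.0081 0.0009; -0.0268 0.4705 0.0860; -0.0818 -0.0483 0.7146]  nu=[-0.4705, -0.7770, -1.1180]  x^+=[-2.0067, 0.0670, -0.1995]  P^+=[0.2311 0.0223 -0.0299; 0.0223 0.1341 0.0219; -0.0299 0.0219 0.1534]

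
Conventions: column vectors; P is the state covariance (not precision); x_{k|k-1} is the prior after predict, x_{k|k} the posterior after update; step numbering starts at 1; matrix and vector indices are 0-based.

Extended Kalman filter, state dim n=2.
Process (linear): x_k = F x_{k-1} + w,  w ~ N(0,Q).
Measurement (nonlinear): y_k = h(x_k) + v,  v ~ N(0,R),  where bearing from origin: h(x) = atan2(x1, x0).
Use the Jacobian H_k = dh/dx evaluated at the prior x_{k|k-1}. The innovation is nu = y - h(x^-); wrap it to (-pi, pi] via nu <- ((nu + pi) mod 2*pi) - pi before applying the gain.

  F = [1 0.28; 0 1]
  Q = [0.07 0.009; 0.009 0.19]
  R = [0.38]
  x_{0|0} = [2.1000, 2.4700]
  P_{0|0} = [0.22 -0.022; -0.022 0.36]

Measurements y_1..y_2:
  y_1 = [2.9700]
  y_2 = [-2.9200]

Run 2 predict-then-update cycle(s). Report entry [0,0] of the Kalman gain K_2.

step 1: x^-=[2.7916, 2.4700]  P^-=[0.3059 0.0878; 0.0878 0.5500]  H_jac=[-0.1778 0.2009]  S=[0.4056]  K=[-0.0906; 0.2340]  nu=[2.2456]  x^+=[2.5882, 2.9954]  P^+=[0.3026 0.0964; 0.0964 0.5278]
step 2: x^-=[3.4269, 2.9954]  P^-=[0.4679 0.2532; 0.2532 0.7178]  H_jac=[-0.1446 0.1654]  S=[0.3973]  K=[-0.0649; 0.2067]  nu=[2.6449]  x^+=[3.2553, 3.5422]  P^+=[0.4663 0.2585; 0.2585 0.7008]

K[0,0] = -0.0649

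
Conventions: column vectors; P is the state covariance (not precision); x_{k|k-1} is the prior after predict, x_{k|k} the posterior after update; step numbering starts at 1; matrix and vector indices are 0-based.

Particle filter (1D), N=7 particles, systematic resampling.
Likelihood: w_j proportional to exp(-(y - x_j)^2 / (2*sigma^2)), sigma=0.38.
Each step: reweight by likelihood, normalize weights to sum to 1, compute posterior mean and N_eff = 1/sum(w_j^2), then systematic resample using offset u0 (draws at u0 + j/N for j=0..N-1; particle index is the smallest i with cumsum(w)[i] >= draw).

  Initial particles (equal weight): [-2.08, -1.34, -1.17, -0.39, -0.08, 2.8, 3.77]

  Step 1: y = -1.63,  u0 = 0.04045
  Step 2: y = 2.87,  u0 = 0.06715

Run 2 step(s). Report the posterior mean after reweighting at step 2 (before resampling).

step 1: w=[0.2869, 0.4322, 0.2780, 0.0028, 0.0001, 0.0000, 0.0000]  mean=-1.5022  Neff=2.8870  idx=[0, 0, 1, 1, 1, 2, 2]
step 2: w=[0.0000, 0.0000, 0.0038, 0.0038, 0.0038, 0.4942, 0.4942]  mean=-1.1720  Neff=2.0468  idx=[5, 5, 5, 5, 6, 6, 6]

post_mean = -1.1720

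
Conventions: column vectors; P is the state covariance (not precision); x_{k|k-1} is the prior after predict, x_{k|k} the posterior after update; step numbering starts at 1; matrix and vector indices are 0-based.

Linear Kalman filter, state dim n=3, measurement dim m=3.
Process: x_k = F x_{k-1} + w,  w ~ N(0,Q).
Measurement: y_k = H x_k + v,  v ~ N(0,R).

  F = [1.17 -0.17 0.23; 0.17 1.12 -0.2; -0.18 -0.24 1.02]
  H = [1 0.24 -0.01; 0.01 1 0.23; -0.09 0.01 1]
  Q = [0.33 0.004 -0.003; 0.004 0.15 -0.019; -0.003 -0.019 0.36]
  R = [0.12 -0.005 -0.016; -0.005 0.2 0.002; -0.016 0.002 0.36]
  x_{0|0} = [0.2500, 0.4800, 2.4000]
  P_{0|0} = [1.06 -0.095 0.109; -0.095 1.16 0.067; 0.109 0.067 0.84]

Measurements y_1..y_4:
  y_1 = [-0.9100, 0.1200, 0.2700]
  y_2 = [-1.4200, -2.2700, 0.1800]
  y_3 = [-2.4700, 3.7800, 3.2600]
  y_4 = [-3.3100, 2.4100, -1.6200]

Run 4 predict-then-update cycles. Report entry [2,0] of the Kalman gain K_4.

K[2,0] = 0.0807

step 1: x^-=[0.7629, 0.1001, 2.2878]  P^-=[1.9502 -0.1681 0.1522; -0.1681 1.5957 -0.4090; 0.1522 -0.4090 1.2541]  S=[2.0805 0.2426 -0.1441; 0.2426 1.6715 -0.0918; -0.1441 -0.0918 1.5947]  K=[0.9448 -0.2019 0.0580; -0.0113 0.8888 -0.1868; 0.0786 -0.0398 0.7800]  nu=[-1.6740, -0.5139, -1.9501]  x^+=[-0.8282, 0.0266, 0.6555]  P^+=[0.1257 -0.0502 0.0172; -0.0502 0.1944 -0.0718; 0.0172 -0.0718 0.2817]
step 2: x^-=[-0.8228, -0.2421, 0.8113]  P^-=[0.5574 -0.1096 0.0933; -0.1096 0.4207 -0.2022; 0.0933 -0.2022 0.6929]  S=[0.6482 0.0024 -0.0259; 0.0024 0.5626 -0.0288; -0.0259 -0.0288 1.0368]  K=[0.8207 -0.1473 0.0570; -0.0192 0.6548 -0.1638; 0.0849 -0.0412 0.6592]  nu=[-0.5310, -2.2063, -0.7029]  x^+=[-0.9736, -1.5615, 0.3937]  P^+=[0.1077 -0.0385 0.0172; -0.0385 0.1454 -0.0623; 0.0172 -0.0623 0.2380]
step 3: x^-=[-0.7831, -1.9931, 0.9516]  P^-=[0.5237 -0.0840 0.0797; -0.0840 0.3571 -0.1712; 0.0797 -0.1712 0.6404]  S=[0.6232 0.0108 -0.0289; 0.0108 0.5110 -0.0125; -0.0289 -0.0125 0.9870]  K=[0.8115 -0.1342 0.0543; -0.0125 0.6167 -0.1547; 0.0821 -0.0312 0.6418]  nu=[-1.1990, 5.5621, 2.2579]  x^+=[-2.3799, 1.1026, 2.1285]  P^+=[0.1059 -0.0356 0.0162; -0.0356 0.1370 -0.0588; 0.0162 -0.0588 0.2317]
step 4: x^-=[-2.4824, 0.4047, 2.3348]  P^-=[0.5186 -0.0776 0.0756; -0.0776 0.3459 -0.1644; 0.0756 -0.1644 0.6322]  S=[0.6206 0.0139 -0.0310; 0.0139 0.5026 -0.0082; -0.0310 -0.0082 0.9797]  K=[0.8100 -0.1310 0.0533; -0.0099 0.6093 -0.1523; 0.0807 -0.0280 0.6390]  nu=[-0.9013, 1.4932, -4.1823]  x^+=[-3.6311, 1.9604, -0.4523]  P^+=[0.1055 -0.0348 0.0158; -0.0348 0.1353 -0.0580; 0.0158 -0.0580 0.2307]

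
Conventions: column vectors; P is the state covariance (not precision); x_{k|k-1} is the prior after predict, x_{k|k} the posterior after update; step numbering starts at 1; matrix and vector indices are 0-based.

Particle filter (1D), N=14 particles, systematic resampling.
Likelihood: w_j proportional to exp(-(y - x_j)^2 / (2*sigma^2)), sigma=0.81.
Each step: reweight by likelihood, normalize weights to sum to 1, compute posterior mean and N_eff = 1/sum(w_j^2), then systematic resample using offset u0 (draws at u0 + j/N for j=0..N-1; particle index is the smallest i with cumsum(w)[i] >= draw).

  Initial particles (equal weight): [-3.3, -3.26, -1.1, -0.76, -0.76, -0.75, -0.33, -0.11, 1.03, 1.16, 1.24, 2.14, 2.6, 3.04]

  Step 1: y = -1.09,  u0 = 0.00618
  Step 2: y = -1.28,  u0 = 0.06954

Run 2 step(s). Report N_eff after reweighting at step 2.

N_eff = 12.4354

step 1: w=[0.0048, 0.0055, 0.1999, 0.1840, 0.1840, 0.1830, 0.1287, 0.0961, 0.0065, 0.0042, 0.0032, 0.0001, 0.0000, 0.0000]  mean=-0.7080  Neff=5.9860  idx=[1, 2, 2, 3, 3, 3, 4, 4, 4, 5, 5, 6, 6, 7]
step 2: w=[0.0051, 0.0990, 0.0990, 0.0826, 0.0826, 0.0826, 0.0826, 0.0826, 0.0826, 0.0819, 0.0819, 0.0510, 0.0510, 0.0357]  mean=-0.7714  Neff=12.4354  idx=[1, 2, 3, 3, 4, 5, 6, 7, 8, 9, 10, 10, 12, 13]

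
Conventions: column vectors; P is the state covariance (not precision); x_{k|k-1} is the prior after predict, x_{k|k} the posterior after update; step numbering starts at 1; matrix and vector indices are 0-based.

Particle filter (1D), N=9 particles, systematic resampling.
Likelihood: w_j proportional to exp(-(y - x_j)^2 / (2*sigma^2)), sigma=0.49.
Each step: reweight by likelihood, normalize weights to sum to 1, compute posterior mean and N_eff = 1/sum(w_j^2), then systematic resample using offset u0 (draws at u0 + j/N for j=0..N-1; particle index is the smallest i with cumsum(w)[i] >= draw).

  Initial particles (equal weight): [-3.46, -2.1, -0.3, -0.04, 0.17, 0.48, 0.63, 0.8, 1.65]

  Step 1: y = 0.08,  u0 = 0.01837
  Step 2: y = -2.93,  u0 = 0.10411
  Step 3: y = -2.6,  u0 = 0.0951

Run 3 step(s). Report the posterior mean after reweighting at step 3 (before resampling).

step 1: w=[0.0000, 0.0000, 0.1726, 0.2263, 0.2293, 0.1671, 0.1242, 0.0792, 0.0014]  mean=0.2022  Neff=5.4596  idx=[2, 2, 3, 3, 4, 4, 5, 6, 6]
step 2: w=[0.4744, 0.4744, 0.0239, 0.0239, 0.0017, 0.0017, 0.0000, 0.0000, 0.0000]  mean=-0.2859  Neff=2.2164  idx=[0, 0, 0, 0, 1, 1, 1, 1, 3]
step 3: w=[0.1239, 0.1239, 0.1239, 0.1239, 0.1239, 0.1239, 0.1239, 0.1239, 0.0089]  mean=-0.2977  Neff=8.1393  idx=[0, 1, 2, 3, 4, 5, 6, 7, 7]

post_mean = -0.2977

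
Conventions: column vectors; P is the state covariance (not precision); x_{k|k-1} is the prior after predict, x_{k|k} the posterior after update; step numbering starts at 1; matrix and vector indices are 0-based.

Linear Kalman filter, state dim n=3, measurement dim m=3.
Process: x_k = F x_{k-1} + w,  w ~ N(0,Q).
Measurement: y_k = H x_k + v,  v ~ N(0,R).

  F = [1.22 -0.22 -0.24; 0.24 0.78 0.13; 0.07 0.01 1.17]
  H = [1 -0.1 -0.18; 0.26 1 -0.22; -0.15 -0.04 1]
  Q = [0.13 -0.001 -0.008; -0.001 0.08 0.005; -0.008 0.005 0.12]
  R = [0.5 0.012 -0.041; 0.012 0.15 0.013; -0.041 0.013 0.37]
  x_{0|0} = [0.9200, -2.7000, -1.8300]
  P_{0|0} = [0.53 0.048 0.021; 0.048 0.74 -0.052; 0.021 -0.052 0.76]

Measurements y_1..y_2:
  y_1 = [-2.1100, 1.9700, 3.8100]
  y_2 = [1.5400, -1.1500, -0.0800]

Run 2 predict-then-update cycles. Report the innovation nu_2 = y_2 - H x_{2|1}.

step 1: x^-=[2.1556, -2.1231, -2.1037]  P^-=[0.9549 0.0600 -0.1348; 0.0600 0.5823 0.0966; -0.1348 0.0966 1.1653]  S=[1.5385 0.3273 -0.5406; 0.3273 0.8574 -0.2556; -0.5406 -0.2556 1.5912]  K=[0.6165 0.1771 0.0617; -0.1298 0.7573 0.1179; 0.0379 -0.0173 0.7528]  nu=[-4.8566, 3.0698, 6.1521]  x^+=[0.0845, 1.5579, 2.2898]  P^+=[0.3124 -0.0365 0.0452; -0.0365 0.1360 0.0588; 0.0452 0.0588 0.2859]
step 2: x^-=[-0.7892, 1.5331, 2.7006]  P^-=[0.6173 0.0173 -0.0132; 0.0173 0.1866 0.1195; -0.0132 0.1195 0.5216]  S=[1.1416 0.1760 -0.2519; 0.1760 0.3615 -0.0194; -0.2519 -0.0194 0.9004]  K=[0.5086 0.2538 0.0294; -0.0719 0.4970 0.1122; 0.0203 0.0250 0.5824]  nu=[2.9686, -1.8838, -2.8377]  x^+=[0.1591, 0.0652, 1.0612]  P^+=[0.2602 -0.0161 0.0317; -0.0161 0.0908 0.0521; 0.0317 0.0521 0.2218]

innov = [2.9686, -1.8838, -2.8377]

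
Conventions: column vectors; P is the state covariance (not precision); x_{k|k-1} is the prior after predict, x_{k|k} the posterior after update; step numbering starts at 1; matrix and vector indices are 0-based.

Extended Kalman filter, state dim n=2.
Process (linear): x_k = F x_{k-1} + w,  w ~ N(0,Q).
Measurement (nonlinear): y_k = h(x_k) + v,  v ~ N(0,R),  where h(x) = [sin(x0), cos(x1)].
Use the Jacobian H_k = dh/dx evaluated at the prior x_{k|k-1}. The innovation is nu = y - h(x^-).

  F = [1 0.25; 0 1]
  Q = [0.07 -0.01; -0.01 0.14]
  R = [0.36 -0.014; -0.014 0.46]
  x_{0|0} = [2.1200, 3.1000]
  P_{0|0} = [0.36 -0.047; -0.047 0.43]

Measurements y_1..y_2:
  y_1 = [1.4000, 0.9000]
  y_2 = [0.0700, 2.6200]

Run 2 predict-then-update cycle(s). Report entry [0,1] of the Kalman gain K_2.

K[0,1] = -0.0498

step 1: x^-=[2.8950, 3.1000]  P^-=[0.4334 0.0505; 0.0505 0.5700]  H_jac=[-0.9697 0.0000; 0.0000 -0.0416]  S=[0.7676 -0.0120; -0.0120 0.4610]  K=[-0.5478 -0.0188; -0.0646 -0.0531]  nu=[1.1559, 1.8991]  x^+=[2.2261, 2.9245]  P^+=[0.2031 0.0232; 0.0232 0.5656]
step 2: x^-=[2.9572, 2.9245]  P^-=[0.3201 0.1546; 0.1546 0.7056]  H_jac=[-0.9831 0.0000; 0.0000 -0.2154]  S=[0.6693 0.0187; 0.0187 0.4927]  K=[-0.4687 -0.0498; -0.2187 -0.3002]  nu=[-0.1133, 3.5965]  x^+=[2.8313, 1.8697]  P^+=[0.1709 0.0758; 0.0758 0.6267]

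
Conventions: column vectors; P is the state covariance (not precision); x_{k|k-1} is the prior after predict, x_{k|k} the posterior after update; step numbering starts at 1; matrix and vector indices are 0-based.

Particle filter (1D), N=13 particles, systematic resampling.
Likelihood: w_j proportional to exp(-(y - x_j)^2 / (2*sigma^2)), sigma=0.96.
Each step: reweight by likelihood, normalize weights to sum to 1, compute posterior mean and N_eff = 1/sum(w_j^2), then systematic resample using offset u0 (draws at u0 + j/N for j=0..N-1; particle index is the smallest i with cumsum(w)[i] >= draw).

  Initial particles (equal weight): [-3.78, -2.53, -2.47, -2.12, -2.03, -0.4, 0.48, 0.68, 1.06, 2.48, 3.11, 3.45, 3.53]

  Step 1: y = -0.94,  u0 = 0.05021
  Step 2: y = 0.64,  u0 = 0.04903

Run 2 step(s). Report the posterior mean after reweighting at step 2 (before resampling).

step 1: w=[0.0041, 0.0822, 0.0910, 0.1522, 0.1700, 0.2765, 0.1085, 0.0780, 0.0370, 0.0006, 0.0000, 0.0000, 0.0000]  mean=-1.0804  Neff=6.1430  idx=[1, 2, 3, 3, 4, 4, 5, 5, 5, 5, 6, 7, 8]
step 2: w=[0.0008, 0.0010, 0.0031, 0.0031, 0.0040, 0.0040, 0.1069, 0.1069, 0.1069, 0.1069, 0.1896, 0.1921, 0.1747]  mean=0.2018  Neff=6.7061  idx=[6, 7, 7, 8, 9, 9, 10, 10, 11, 11, 11, 12, 12]

post_mean = 0.2018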